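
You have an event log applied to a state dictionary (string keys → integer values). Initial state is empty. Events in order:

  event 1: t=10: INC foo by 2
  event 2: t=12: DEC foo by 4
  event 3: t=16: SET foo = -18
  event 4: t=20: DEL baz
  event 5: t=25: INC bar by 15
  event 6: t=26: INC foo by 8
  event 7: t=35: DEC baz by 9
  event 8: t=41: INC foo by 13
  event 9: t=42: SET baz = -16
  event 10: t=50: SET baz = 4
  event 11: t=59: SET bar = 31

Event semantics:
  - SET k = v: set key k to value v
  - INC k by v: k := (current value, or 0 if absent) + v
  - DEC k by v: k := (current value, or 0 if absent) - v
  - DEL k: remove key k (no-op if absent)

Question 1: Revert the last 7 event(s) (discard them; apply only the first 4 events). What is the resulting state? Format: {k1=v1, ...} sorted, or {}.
Keep first 4 events (discard last 7):
  after event 1 (t=10: INC foo by 2): {foo=2}
  after event 2 (t=12: DEC foo by 4): {foo=-2}
  after event 3 (t=16: SET foo = -18): {foo=-18}
  after event 4 (t=20: DEL baz): {foo=-18}

Answer: {foo=-18}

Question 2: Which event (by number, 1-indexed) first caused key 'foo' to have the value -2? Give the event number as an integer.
Answer: 2

Derivation:
Looking for first event where foo becomes -2:
  event 1: foo = 2
  event 2: foo 2 -> -2  <-- first match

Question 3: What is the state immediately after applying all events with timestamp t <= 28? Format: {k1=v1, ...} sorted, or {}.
Apply events with t <= 28 (6 events):
  after event 1 (t=10: INC foo by 2): {foo=2}
  after event 2 (t=12: DEC foo by 4): {foo=-2}
  after event 3 (t=16: SET foo = -18): {foo=-18}
  after event 4 (t=20: DEL baz): {foo=-18}
  after event 5 (t=25: INC bar by 15): {bar=15, foo=-18}
  after event 6 (t=26: INC foo by 8): {bar=15, foo=-10}

Answer: {bar=15, foo=-10}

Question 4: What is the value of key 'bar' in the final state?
Answer: 31

Derivation:
Track key 'bar' through all 11 events:
  event 1 (t=10: INC foo by 2): bar unchanged
  event 2 (t=12: DEC foo by 4): bar unchanged
  event 3 (t=16: SET foo = -18): bar unchanged
  event 4 (t=20: DEL baz): bar unchanged
  event 5 (t=25: INC bar by 15): bar (absent) -> 15
  event 6 (t=26: INC foo by 8): bar unchanged
  event 7 (t=35: DEC baz by 9): bar unchanged
  event 8 (t=41: INC foo by 13): bar unchanged
  event 9 (t=42: SET baz = -16): bar unchanged
  event 10 (t=50: SET baz = 4): bar unchanged
  event 11 (t=59: SET bar = 31): bar 15 -> 31
Final: bar = 31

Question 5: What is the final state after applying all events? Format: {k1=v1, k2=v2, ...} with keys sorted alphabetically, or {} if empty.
  after event 1 (t=10: INC foo by 2): {foo=2}
  after event 2 (t=12: DEC foo by 4): {foo=-2}
  after event 3 (t=16: SET foo = -18): {foo=-18}
  after event 4 (t=20: DEL baz): {foo=-18}
  after event 5 (t=25: INC bar by 15): {bar=15, foo=-18}
  after event 6 (t=26: INC foo by 8): {bar=15, foo=-10}
  after event 7 (t=35: DEC baz by 9): {bar=15, baz=-9, foo=-10}
  after event 8 (t=41: INC foo by 13): {bar=15, baz=-9, foo=3}
  after event 9 (t=42: SET baz = -16): {bar=15, baz=-16, foo=3}
  after event 10 (t=50: SET baz = 4): {bar=15, baz=4, foo=3}
  after event 11 (t=59: SET bar = 31): {bar=31, baz=4, foo=3}

Answer: {bar=31, baz=4, foo=3}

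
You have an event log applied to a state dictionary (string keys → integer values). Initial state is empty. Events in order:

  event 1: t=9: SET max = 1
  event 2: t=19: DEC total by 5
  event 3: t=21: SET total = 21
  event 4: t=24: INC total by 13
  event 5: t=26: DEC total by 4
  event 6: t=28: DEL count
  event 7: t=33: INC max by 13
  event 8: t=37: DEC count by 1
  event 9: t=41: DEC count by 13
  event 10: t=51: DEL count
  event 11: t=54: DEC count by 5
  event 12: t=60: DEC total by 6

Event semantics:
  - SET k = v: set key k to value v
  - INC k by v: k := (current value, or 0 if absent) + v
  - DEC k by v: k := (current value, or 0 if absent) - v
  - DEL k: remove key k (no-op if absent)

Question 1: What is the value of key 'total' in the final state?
Track key 'total' through all 12 events:
  event 1 (t=9: SET max = 1): total unchanged
  event 2 (t=19: DEC total by 5): total (absent) -> -5
  event 3 (t=21: SET total = 21): total -5 -> 21
  event 4 (t=24: INC total by 13): total 21 -> 34
  event 5 (t=26: DEC total by 4): total 34 -> 30
  event 6 (t=28: DEL count): total unchanged
  event 7 (t=33: INC max by 13): total unchanged
  event 8 (t=37: DEC count by 1): total unchanged
  event 9 (t=41: DEC count by 13): total unchanged
  event 10 (t=51: DEL count): total unchanged
  event 11 (t=54: DEC count by 5): total unchanged
  event 12 (t=60: DEC total by 6): total 30 -> 24
Final: total = 24

Answer: 24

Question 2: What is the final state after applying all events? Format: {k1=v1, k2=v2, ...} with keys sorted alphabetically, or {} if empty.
Answer: {count=-5, max=14, total=24}

Derivation:
  after event 1 (t=9: SET max = 1): {max=1}
  after event 2 (t=19: DEC total by 5): {max=1, total=-5}
  after event 3 (t=21: SET total = 21): {max=1, total=21}
  after event 4 (t=24: INC total by 13): {max=1, total=34}
  after event 5 (t=26: DEC total by 4): {max=1, total=30}
  after event 6 (t=28: DEL count): {max=1, total=30}
  after event 7 (t=33: INC max by 13): {max=14, total=30}
  after event 8 (t=37: DEC count by 1): {count=-1, max=14, total=30}
  after event 9 (t=41: DEC count by 13): {count=-14, max=14, total=30}
  after event 10 (t=51: DEL count): {max=14, total=30}
  after event 11 (t=54: DEC count by 5): {count=-5, max=14, total=30}
  after event 12 (t=60: DEC total by 6): {count=-5, max=14, total=24}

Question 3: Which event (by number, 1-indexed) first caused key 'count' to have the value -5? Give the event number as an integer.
Looking for first event where count becomes -5:
  event 8: count = -1
  event 9: count = -14
  event 10: count = (absent)
  event 11: count (absent) -> -5  <-- first match

Answer: 11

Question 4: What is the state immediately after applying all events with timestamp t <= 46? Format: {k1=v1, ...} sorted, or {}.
Answer: {count=-14, max=14, total=30}

Derivation:
Apply events with t <= 46 (9 events):
  after event 1 (t=9: SET max = 1): {max=1}
  after event 2 (t=19: DEC total by 5): {max=1, total=-5}
  after event 3 (t=21: SET total = 21): {max=1, total=21}
  after event 4 (t=24: INC total by 13): {max=1, total=34}
  after event 5 (t=26: DEC total by 4): {max=1, total=30}
  after event 6 (t=28: DEL count): {max=1, total=30}
  after event 7 (t=33: INC max by 13): {max=14, total=30}
  after event 8 (t=37: DEC count by 1): {count=-1, max=14, total=30}
  after event 9 (t=41: DEC count by 13): {count=-14, max=14, total=30}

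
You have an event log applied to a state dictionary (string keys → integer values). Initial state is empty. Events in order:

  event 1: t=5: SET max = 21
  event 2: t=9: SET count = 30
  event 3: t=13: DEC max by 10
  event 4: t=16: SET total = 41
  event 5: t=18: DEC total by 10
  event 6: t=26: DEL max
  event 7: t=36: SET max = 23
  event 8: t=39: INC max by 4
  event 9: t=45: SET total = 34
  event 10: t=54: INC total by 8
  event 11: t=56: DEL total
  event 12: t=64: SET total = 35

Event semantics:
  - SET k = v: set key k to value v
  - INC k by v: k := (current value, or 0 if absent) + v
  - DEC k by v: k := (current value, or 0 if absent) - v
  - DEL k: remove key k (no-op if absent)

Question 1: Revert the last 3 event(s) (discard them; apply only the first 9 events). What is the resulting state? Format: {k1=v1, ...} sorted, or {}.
Answer: {count=30, max=27, total=34}

Derivation:
Keep first 9 events (discard last 3):
  after event 1 (t=5: SET max = 21): {max=21}
  after event 2 (t=9: SET count = 30): {count=30, max=21}
  after event 3 (t=13: DEC max by 10): {count=30, max=11}
  after event 4 (t=16: SET total = 41): {count=30, max=11, total=41}
  after event 5 (t=18: DEC total by 10): {count=30, max=11, total=31}
  after event 6 (t=26: DEL max): {count=30, total=31}
  after event 7 (t=36: SET max = 23): {count=30, max=23, total=31}
  after event 8 (t=39: INC max by 4): {count=30, max=27, total=31}
  after event 9 (t=45: SET total = 34): {count=30, max=27, total=34}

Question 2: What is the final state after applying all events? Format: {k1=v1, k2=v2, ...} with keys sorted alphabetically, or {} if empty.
  after event 1 (t=5: SET max = 21): {max=21}
  after event 2 (t=9: SET count = 30): {count=30, max=21}
  after event 3 (t=13: DEC max by 10): {count=30, max=11}
  after event 4 (t=16: SET total = 41): {count=30, max=11, total=41}
  after event 5 (t=18: DEC total by 10): {count=30, max=11, total=31}
  after event 6 (t=26: DEL max): {count=30, total=31}
  after event 7 (t=36: SET max = 23): {count=30, max=23, total=31}
  after event 8 (t=39: INC max by 4): {count=30, max=27, total=31}
  after event 9 (t=45: SET total = 34): {count=30, max=27, total=34}
  after event 10 (t=54: INC total by 8): {count=30, max=27, total=42}
  after event 11 (t=56: DEL total): {count=30, max=27}
  after event 12 (t=64: SET total = 35): {count=30, max=27, total=35}

Answer: {count=30, max=27, total=35}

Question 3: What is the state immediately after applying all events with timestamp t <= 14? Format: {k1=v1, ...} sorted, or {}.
Answer: {count=30, max=11}

Derivation:
Apply events with t <= 14 (3 events):
  after event 1 (t=5: SET max = 21): {max=21}
  after event 2 (t=9: SET count = 30): {count=30, max=21}
  after event 3 (t=13: DEC max by 10): {count=30, max=11}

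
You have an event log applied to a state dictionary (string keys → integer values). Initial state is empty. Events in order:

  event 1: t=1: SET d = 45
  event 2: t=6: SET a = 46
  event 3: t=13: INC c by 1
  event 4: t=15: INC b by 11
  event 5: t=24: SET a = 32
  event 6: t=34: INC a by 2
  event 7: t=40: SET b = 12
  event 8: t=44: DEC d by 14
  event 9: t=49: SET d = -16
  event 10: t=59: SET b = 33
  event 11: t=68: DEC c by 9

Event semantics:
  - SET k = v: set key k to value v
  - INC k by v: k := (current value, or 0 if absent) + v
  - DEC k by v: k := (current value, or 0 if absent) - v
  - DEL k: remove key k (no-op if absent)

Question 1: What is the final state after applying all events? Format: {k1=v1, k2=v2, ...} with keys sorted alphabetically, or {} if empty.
Answer: {a=34, b=33, c=-8, d=-16}

Derivation:
  after event 1 (t=1: SET d = 45): {d=45}
  after event 2 (t=6: SET a = 46): {a=46, d=45}
  after event 3 (t=13: INC c by 1): {a=46, c=1, d=45}
  after event 4 (t=15: INC b by 11): {a=46, b=11, c=1, d=45}
  after event 5 (t=24: SET a = 32): {a=32, b=11, c=1, d=45}
  after event 6 (t=34: INC a by 2): {a=34, b=11, c=1, d=45}
  after event 7 (t=40: SET b = 12): {a=34, b=12, c=1, d=45}
  after event 8 (t=44: DEC d by 14): {a=34, b=12, c=1, d=31}
  after event 9 (t=49: SET d = -16): {a=34, b=12, c=1, d=-16}
  after event 10 (t=59: SET b = 33): {a=34, b=33, c=1, d=-16}
  after event 11 (t=68: DEC c by 9): {a=34, b=33, c=-8, d=-16}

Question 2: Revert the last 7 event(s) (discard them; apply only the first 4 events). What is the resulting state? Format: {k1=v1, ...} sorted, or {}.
Keep first 4 events (discard last 7):
  after event 1 (t=1: SET d = 45): {d=45}
  after event 2 (t=6: SET a = 46): {a=46, d=45}
  after event 3 (t=13: INC c by 1): {a=46, c=1, d=45}
  after event 4 (t=15: INC b by 11): {a=46, b=11, c=1, d=45}

Answer: {a=46, b=11, c=1, d=45}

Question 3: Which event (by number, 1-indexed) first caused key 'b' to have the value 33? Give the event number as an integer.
Looking for first event where b becomes 33:
  event 4: b = 11
  event 5: b = 11
  event 6: b = 11
  event 7: b = 12
  event 8: b = 12
  event 9: b = 12
  event 10: b 12 -> 33  <-- first match

Answer: 10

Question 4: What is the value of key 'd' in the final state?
Answer: -16

Derivation:
Track key 'd' through all 11 events:
  event 1 (t=1: SET d = 45): d (absent) -> 45
  event 2 (t=6: SET a = 46): d unchanged
  event 3 (t=13: INC c by 1): d unchanged
  event 4 (t=15: INC b by 11): d unchanged
  event 5 (t=24: SET a = 32): d unchanged
  event 6 (t=34: INC a by 2): d unchanged
  event 7 (t=40: SET b = 12): d unchanged
  event 8 (t=44: DEC d by 14): d 45 -> 31
  event 9 (t=49: SET d = -16): d 31 -> -16
  event 10 (t=59: SET b = 33): d unchanged
  event 11 (t=68: DEC c by 9): d unchanged
Final: d = -16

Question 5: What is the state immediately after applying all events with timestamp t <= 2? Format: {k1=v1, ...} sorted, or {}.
Apply events with t <= 2 (1 events):
  after event 1 (t=1: SET d = 45): {d=45}

Answer: {d=45}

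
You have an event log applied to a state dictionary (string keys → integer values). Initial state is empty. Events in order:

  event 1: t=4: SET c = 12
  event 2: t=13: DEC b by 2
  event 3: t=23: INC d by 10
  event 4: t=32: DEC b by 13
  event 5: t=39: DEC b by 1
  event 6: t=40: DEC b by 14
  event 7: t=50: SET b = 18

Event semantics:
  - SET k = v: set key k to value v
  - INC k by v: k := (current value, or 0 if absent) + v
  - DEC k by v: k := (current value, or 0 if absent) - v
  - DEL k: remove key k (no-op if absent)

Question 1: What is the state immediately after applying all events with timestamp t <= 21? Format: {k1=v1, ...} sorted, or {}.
Answer: {b=-2, c=12}

Derivation:
Apply events with t <= 21 (2 events):
  after event 1 (t=4: SET c = 12): {c=12}
  after event 2 (t=13: DEC b by 2): {b=-2, c=12}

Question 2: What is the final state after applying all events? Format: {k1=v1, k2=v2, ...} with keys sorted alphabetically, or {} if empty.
Answer: {b=18, c=12, d=10}

Derivation:
  after event 1 (t=4: SET c = 12): {c=12}
  after event 2 (t=13: DEC b by 2): {b=-2, c=12}
  after event 3 (t=23: INC d by 10): {b=-2, c=12, d=10}
  after event 4 (t=32: DEC b by 13): {b=-15, c=12, d=10}
  after event 5 (t=39: DEC b by 1): {b=-16, c=12, d=10}
  after event 6 (t=40: DEC b by 14): {b=-30, c=12, d=10}
  after event 7 (t=50: SET b = 18): {b=18, c=12, d=10}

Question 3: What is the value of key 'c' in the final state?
Answer: 12

Derivation:
Track key 'c' through all 7 events:
  event 1 (t=4: SET c = 12): c (absent) -> 12
  event 2 (t=13: DEC b by 2): c unchanged
  event 3 (t=23: INC d by 10): c unchanged
  event 4 (t=32: DEC b by 13): c unchanged
  event 5 (t=39: DEC b by 1): c unchanged
  event 6 (t=40: DEC b by 14): c unchanged
  event 7 (t=50: SET b = 18): c unchanged
Final: c = 12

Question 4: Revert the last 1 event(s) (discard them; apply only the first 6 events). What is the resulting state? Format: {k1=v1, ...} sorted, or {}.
Keep first 6 events (discard last 1):
  after event 1 (t=4: SET c = 12): {c=12}
  after event 2 (t=13: DEC b by 2): {b=-2, c=12}
  after event 3 (t=23: INC d by 10): {b=-2, c=12, d=10}
  after event 4 (t=32: DEC b by 13): {b=-15, c=12, d=10}
  after event 5 (t=39: DEC b by 1): {b=-16, c=12, d=10}
  after event 6 (t=40: DEC b by 14): {b=-30, c=12, d=10}

Answer: {b=-30, c=12, d=10}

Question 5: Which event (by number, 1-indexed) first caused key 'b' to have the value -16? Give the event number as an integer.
Answer: 5

Derivation:
Looking for first event where b becomes -16:
  event 2: b = -2
  event 3: b = -2
  event 4: b = -15
  event 5: b -15 -> -16  <-- first match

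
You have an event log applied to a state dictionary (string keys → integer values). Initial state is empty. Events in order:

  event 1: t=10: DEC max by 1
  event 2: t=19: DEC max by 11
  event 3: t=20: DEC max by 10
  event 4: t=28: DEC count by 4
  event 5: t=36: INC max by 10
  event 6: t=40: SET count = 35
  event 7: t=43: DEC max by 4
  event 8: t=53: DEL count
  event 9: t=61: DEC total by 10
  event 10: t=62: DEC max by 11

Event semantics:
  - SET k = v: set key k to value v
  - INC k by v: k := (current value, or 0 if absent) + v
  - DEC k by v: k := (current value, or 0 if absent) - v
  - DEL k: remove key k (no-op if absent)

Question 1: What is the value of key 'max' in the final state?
Answer: -27

Derivation:
Track key 'max' through all 10 events:
  event 1 (t=10: DEC max by 1): max (absent) -> -1
  event 2 (t=19: DEC max by 11): max -1 -> -12
  event 3 (t=20: DEC max by 10): max -12 -> -22
  event 4 (t=28: DEC count by 4): max unchanged
  event 5 (t=36: INC max by 10): max -22 -> -12
  event 6 (t=40: SET count = 35): max unchanged
  event 7 (t=43: DEC max by 4): max -12 -> -16
  event 8 (t=53: DEL count): max unchanged
  event 9 (t=61: DEC total by 10): max unchanged
  event 10 (t=62: DEC max by 11): max -16 -> -27
Final: max = -27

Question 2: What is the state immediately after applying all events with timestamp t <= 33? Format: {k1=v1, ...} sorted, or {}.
Answer: {count=-4, max=-22}

Derivation:
Apply events with t <= 33 (4 events):
  after event 1 (t=10: DEC max by 1): {max=-1}
  after event 2 (t=19: DEC max by 11): {max=-12}
  after event 3 (t=20: DEC max by 10): {max=-22}
  after event 4 (t=28: DEC count by 4): {count=-4, max=-22}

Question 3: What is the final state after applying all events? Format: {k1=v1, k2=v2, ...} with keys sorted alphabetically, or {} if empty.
Answer: {max=-27, total=-10}

Derivation:
  after event 1 (t=10: DEC max by 1): {max=-1}
  after event 2 (t=19: DEC max by 11): {max=-12}
  after event 3 (t=20: DEC max by 10): {max=-22}
  after event 4 (t=28: DEC count by 4): {count=-4, max=-22}
  after event 5 (t=36: INC max by 10): {count=-4, max=-12}
  after event 6 (t=40: SET count = 35): {count=35, max=-12}
  after event 7 (t=43: DEC max by 4): {count=35, max=-16}
  after event 8 (t=53: DEL count): {max=-16}
  after event 9 (t=61: DEC total by 10): {max=-16, total=-10}
  after event 10 (t=62: DEC max by 11): {max=-27, total=-10}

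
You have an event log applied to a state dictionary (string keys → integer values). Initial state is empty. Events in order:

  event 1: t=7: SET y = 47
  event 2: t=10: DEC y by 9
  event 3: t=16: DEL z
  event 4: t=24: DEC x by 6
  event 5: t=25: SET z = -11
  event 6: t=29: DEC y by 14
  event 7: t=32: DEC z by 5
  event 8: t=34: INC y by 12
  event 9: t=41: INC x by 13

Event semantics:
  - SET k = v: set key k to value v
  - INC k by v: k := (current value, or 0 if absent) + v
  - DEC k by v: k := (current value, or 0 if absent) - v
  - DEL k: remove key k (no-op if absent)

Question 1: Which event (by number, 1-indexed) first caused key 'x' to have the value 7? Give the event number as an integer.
Looking for first event where x becomes 7:
  event 4: x = -6
  event 5: x = -6
  event 6: x = -6
  event 7: x = -6
  event 8: x = -6
  event 9: x -6 -> 7  <-- first match

Answer: 9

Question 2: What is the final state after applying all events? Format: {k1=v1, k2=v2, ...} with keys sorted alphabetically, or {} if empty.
Answer: {x=7, y=36, z=-16}

Derivation:
  after event 1 (t=7: SET y = 47): {y=47}
  after event 2 (t=10: DEC y by 9): {y=38}
  after event 3 (t=16: DEL z): {y=38}
  after event 4 (t=24: DEC x by 6): {x=-6, y=38}
  after event 5 (t=25: SET z = -11): {x=-6, y=38, z=-11}
  after event 6 (t=29: DEC y by 14): {x=-6, y=24, z=-11}
  after event 7 (t=32: DEC z by 5): {x=-6, y=24, z=-16}
  after event 8 (t=34: INC y by 12): {x=-6, y=36, z=-16}
  after event 9 (t=41: INC x by 13): {x=7, y=36, z=-16}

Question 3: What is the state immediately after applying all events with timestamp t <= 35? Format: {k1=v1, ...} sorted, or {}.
Apply events with t <= 35 (8 events):
  after event 1 (t=7: SET y = 47): {y=47}
  after event 2 (t=10: DEC y by 9): {y=38}
  after event 3 (t=16: DEL z): {y=38}
  after event 4 (t=24: DEC x by 6): {x=-6, y=38}
  after event 5 (t=25: SET z = -11): {x=-6, y=38, z=-11}
  after event 6 (t=29: DEC y by 14): {x=-6, y=24, z=-11}
  after event 7 (t=32: DEC z by 5): {x=-6, y=24, z=-16}
  after event 8 (t=34: INC y by 12): {x=-6, y=36, z=-16}

Answer: {x=-6, y=36, z=-16}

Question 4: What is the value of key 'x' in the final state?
Track key 'x' through all 9 events:
  event 1 (t=7: SET y = 47): x unchanged
  event 2 (t=10: DEC y by 9): x unchanged
  event 3 (t=16: DEL z): x unchanged
  event 4 (t=24: DEC x by 6): x (absent) -> -6
  event 5 (t=25: SET z = -11): x unchanged
  event 6 (t=29: DEC y by 14): x unchanged
  event 7 (t=32: DEC z by 5): x unchanged
  event 8 (t=34: INC y by 12): x unchanged
  event 9 (t=41: INC x by 13): x -6 -> 7
Final: x = 7

Answer: 7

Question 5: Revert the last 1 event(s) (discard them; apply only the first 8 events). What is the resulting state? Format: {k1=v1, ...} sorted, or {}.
Keep first 8 events (discard last 1):
  after event 1 (t=7: SET y = 47): {y=47}
  after event 2 (t=10: DEC y by 9): {y=38}
  after event 3 (t=16: DEL z): {y=38}
  after event 4 (t=24: DEC x by 6): {x=-6, y=38}
  after event 5 (t=25: SET z = -11): {x=-6, y=38, z=-11}
  after event 6 (t=29: DEC y by 14): {x=-6, y=24, z=-11}
  after event 7 (t=32: DEC z by 5): {x=-6, y=24, z=-16}
  after event 8 (t=34: INC y by 12): {x=-6, y=36, z=-16}

Answer: {x=-6, y=36, z=-16}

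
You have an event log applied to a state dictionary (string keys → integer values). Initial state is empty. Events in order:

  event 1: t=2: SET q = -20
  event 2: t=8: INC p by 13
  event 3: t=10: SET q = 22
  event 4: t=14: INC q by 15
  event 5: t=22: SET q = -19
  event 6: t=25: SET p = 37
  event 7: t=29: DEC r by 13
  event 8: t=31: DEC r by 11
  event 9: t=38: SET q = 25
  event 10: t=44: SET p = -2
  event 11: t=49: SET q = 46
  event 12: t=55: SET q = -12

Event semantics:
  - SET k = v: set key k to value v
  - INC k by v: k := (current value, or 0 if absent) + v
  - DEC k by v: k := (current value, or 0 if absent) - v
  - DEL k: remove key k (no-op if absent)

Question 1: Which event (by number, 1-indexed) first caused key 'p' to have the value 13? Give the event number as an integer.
Answer: 2

Derivation:
Looking for first event where p becomes 13:
  event 2: p (absent) -> 13  <-- first match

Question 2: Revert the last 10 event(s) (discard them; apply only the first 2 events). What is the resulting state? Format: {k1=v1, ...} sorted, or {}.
Answer: {p=13, q=-20}

Derivation:
Keep first 2 events (discard last 10):
  after event 1 (t=2: SET q = -20): {q=-20}
  after event 2 (t=8: INC p by 13): {p=13, q=-20}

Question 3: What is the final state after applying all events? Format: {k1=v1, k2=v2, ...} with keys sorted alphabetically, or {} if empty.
  after event 1 (t=2: SET q = -20): {q=-20}
  after event 2 (t=8: INC p by 13): {p=13, q=-20}
  after event 3 (t=10: SET q = 22): {p=13, q=22}
  after event 4 (t=14: INC q by 15): {p=13, q=37}
  after event 5 (t=22: SET q = -19): {p=13, q=-19}
  after event 6 (t=25: SET p = 37): {p=37, q=-19}
  after event 7 (t=29: DEC r by 13): {p=37, q=-19, r=-13}
  after event 8 (t=31: DEC r by 11): {p=37, q=-19, r=-24}
  after event 9 (t=38: SET q = 25): {p=37, q=25, r=-24}
  after event 10 (t=44: SET p = -2): {p=-2, q=25, r=-24}
  after event 11 (t=49: SET q = 46): {p=-2, q=46, r=-24}
  after event 12 (t=55: SET q = -12): {p=-2, q=-12, r=-24}

Answer: {p=-2, q=-12, r=-24}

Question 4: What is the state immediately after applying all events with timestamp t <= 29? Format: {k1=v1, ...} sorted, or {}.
Apply events with t <= 29 (7 events):
  after event 1 (t=2: SET q = -20): {q=-20}
  after event 2 (t=8: INC p by 13): {p=13, q=-20}
  after event 3 (t=10: SET q = 22): {p=13, q=22}
  after event 4 (t=14: INC q by 15): {p=13, q=37}
  after event 5 (t=22: SET q = -19): {p=13, q=-19}
  after event 6 (t=25: SET p = 37): {p=37, q=-19}
  after event 7 (t=29: DEC r by 13): {p=37, q=-19, r=-13}

Answer: {p=37, q=-19, r=-13}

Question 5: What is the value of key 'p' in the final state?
Answer: -2

Derivation:
Track key 'p' through all 12 events:
  event 1 (t=2: SET q = -20): p unchanged
  event 2 (t=8: INC p by 13): p (absent) -> 13
  event 3 (t=10: SET q = 22): p unchanged
  event 4 (t=14: INC q by 15): p unchanged
  event 5 (t=22: SET q = -19): p unchanged
  event 6 (t=25: SET p = 37): p 13 -> 37
  event 7 (t=29: DEC r by 13): p unchanged
  event 8 (t=31: DEC r by 11): p unchanged
  event 9 (t=38: SET q = 25): p unchanged
  event 10 (t=44: SET p = -2): p 37 -> -2
  event 11 (t=49: SET q = 46): p unchanged
  event 12 (t=55: SET q = -12): p unchanged
Final: p = -2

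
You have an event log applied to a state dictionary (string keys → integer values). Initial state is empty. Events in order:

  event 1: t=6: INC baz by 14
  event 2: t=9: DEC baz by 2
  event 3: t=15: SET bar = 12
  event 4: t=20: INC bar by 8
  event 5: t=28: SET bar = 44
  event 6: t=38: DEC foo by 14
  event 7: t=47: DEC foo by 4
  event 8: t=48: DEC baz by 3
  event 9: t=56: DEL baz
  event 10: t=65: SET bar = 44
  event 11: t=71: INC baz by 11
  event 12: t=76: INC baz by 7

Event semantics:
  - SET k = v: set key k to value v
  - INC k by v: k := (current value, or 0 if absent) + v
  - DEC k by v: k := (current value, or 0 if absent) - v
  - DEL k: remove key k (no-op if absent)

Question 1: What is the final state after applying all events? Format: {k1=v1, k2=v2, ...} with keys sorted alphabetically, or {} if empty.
  after event 1 (t=6: INC baz by 14): {baz=14}
  after event 2 (t=9: DEC baz by 2): {baz=12}
  after event 3 (t=15: SET bar = 12): {bar=12, baz=12}
  after event 4 (t=20: INC bar by 8): {bar=20, baz=12}
  after event 5 (t=28: SET bar = 44): {bar=44, baz=12}
  after event 6 (t=38: DEC foo by 14): {bar=44, baz=12, foo=-14}
  after event 7 (t=47: DEC foo by 4): {bar=44, baz=12, foo=-18}
  after event 8 (t=48: DEC baz by 3): {bar=44, baz=9, foo=-18}
  after event 9 (t=56: DEL baz): {bar=44, foo=-18}
  after event 10 (t=65: SET bar = 44): {bar=44, foo=-18}
  after event 11 (t=71: INC baz by 11): {bar=44, baz=11, foo=-18}
  after event 12 (t=76: INC baz by 7): {bar=44, baz=18, foo=-18}

Answer: {bar=44, baz=18, foo=-18}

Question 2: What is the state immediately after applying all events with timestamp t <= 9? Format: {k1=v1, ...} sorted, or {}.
Answer: {baz=12}

Derivation:
Apply events with t <= 9 (2 events):
  after event 1 (t=6: INC baz by 14): {baz=14}
  after event 2 (t=9: DEC baz by 2): {baz=12}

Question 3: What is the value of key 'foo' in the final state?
Track key 'foo' through all 12 events:
  event 1 (t=6: INC baz by 14): foo unchanged
  event 2 (t=9: DEC baz by 2): foo unchanged
  event 3 (t=15: SET bar = 12): foo unchanged
  event 4 (t=20: INC bar by 8): foo unchanged
  event 5 (t=28: SET bar = 44): foo unchanged
  event 6 (t=38: DEC foo by 14): foo (absent) -> -14
  event 7 (t=47: DEC foo by 4): foo -14 -> -18
  event 8 (t=48: DEC baz by 3): foo unchanged
  event 9 (t=56: DEL baz): foo unchanged
  event 10 (t=65: SET bar = 44): foo unchanged
  event 11 (t=71: INC baz by 11): foo unchanged
  event 12 (t=76: INC baz by 7): foo unchanged
Final: foo = -18

Answer: -18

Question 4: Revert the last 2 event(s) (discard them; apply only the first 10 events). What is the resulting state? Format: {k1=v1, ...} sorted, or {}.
Answer: {bar=44, foo=-18}

Derivation:
Keep first 10 events (discard last 2):
  after event 1 (t=6: INC baz by 14): {baz=14}
  after event 2 (t=9: DEC baz by 2): {baz=12}
  after event 3 (t=15: SET bar = 12): {bar=12, baz=12}
  after event 4 (t=20: INC bar by 8): {bar=20, baz=12}
  after event 5 (t=28: SET bar = 44): {bar=44, baz=12}
  after event 6 (t=38: DEC foo by 14): {bar=44, baz=12, foo=-14}
  after event 7 (t=47: DEC foo by 4): {bar=44, baz=12, foo=-18}
  after event 8 (t=48: DEC baz by 3): {bar=44, baz=9, foo=-18}
  after event 9 (t=56: DEL baz): {bar=44, foo=-18}
  after event 10 (t=65: SET bar = 44): {bar=44, foo=-18}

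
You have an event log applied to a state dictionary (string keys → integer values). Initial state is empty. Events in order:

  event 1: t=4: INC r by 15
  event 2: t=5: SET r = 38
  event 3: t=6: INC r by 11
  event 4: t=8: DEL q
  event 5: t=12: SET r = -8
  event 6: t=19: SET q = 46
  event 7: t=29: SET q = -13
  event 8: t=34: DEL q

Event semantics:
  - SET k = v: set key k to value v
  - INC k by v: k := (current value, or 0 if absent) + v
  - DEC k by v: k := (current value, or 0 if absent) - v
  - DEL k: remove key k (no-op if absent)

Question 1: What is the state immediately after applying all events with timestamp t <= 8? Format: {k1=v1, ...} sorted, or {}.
Answer: {r=49}

Derivation:
Apply events with t <= 8 (4 events):
  after event 1 (t=4: INC r by 15): {r=15}
  after event 2 (t=5: SET r = 38): {r=38}
  after event 3 (t=6: INC r by 11): {r=49}
  after event 4 (t=8: DEL q): {r=49}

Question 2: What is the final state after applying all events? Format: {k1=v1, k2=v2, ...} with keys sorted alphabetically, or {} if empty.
Answer: {r=-8}

Derivation:
  after event 1 (t=4: INC r by 15): {r=15}
  after event 2 (t=5: SET r = 38): {r=38}
  after event 3 (t=6: INC r by 11): {r=49}
  after event 4 (t=8: DEL q): {r=49}
  after event 5 (t=12: SET r = -8): {r=-8}
  after event 6 (t=19: SET q = 46): {q=46, r=-8}
  after event 7 (t=29: SET q = -13): {q=-13, r=-8}
  after event 8 (t=34: DEL q): {r=-8}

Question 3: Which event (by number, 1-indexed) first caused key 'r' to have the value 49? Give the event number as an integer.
Answer: 3

Derivation:
Looking for first event where r becomes 49:
  event 1: r = 15
  event 2: r = 38
  event 3: r 38 -> 49  <-- first match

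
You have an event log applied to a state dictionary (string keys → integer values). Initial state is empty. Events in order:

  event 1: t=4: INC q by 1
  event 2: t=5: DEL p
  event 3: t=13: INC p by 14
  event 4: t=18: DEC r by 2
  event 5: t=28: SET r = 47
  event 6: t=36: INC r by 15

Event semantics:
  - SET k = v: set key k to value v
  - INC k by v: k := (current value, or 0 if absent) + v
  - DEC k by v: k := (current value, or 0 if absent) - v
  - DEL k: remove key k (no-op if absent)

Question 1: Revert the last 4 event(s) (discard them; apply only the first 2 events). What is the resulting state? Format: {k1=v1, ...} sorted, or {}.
Keep first 2 events (discard last 4):
  after event 1 (t=4: INC q by 1): {q=1}
  after event 2 (t=5: DEL p): {q=1}

Answer: {q=1}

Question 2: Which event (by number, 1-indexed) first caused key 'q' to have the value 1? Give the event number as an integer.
Looking for first event where q becomes 1:
  event 1: q (absent) -> 1  <-- first match

Answer: 1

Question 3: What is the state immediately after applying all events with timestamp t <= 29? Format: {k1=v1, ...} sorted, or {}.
Apply events with t <= 29 (5 events):
  after event 1 (t=4: INC q by 1): {q=1}
  after event 2 (t=5: DEL p): {q=1}
  after event 3 (t=13: INC p by 14): {p=14, q=1}
  after event 4 (t=18: DEC r by 2): {p=14, q=1, r=-2}
  after event 5 (t=28: SET r = 47): {p=14, q=1, r=47}

Answer: {p=14, q=1, r=47}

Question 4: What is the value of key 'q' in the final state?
Answer: 1

Derivation:
Track key 'q' through all 6 events:
  event 1 (t=4: INC q by 1): q (absent) -> 1
  event 2 (t=5: DEL p): q unchanged
  event 3 (t=13: INC p by 14): q unchanged
  event 4 (t=18: DEC r by 2): q unchanged
  event 5 (t=28: SET r = 47): q unchanged
  event 6 (t=36: INC r by 15): q unchanged
Final: q = 1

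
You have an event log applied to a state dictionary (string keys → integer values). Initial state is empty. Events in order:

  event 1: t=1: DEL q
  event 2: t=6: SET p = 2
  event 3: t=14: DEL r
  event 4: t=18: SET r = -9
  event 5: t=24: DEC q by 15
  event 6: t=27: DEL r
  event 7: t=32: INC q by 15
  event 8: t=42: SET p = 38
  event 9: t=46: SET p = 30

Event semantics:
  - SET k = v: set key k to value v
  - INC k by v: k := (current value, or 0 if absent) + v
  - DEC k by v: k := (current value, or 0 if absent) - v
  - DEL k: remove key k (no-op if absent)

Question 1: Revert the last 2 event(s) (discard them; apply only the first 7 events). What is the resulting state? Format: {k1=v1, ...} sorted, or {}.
Keep first 7 events (discard last 2):
  after event 1 (t=1: DEL q): {}
  after event 2 (t=6: SET p = 2): {p=2}
  after event 3 (t=14: DEL r): {p=2}
  after event 4 (t=18: SET r = -9): {p=2, r=-9}
  after event 5 (t=24: DEC q by 15): {p=2, q=-15, r=-9}
  after event 6 (t=27: DEL r): {p=2, q=-15}
  after event 7 (t=32: INC q by 15): {p=2, q=0}

Answer: {p=2, q=0}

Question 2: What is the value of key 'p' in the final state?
Track key 'p' through all 9 events:
  event 1 (t=1: DEL q): p unchanged
  event 2 (t=6: SET p = 2): p (absent) -> 2
  event 3 (t=14: DEL r): p unchanged
  event 4 (t=18: SET r = -9): p unchanged
  event 5 (t=24: DEC q by 15): p unchanged
  event 6 (t=27: DEL r): p unchanged
  event 7 (t=32: INC q by 15): p unchanged
  event 8 (t=42: SET p = 38): p 2 -> 38
  event 9 (t=46: SET p = 30): p 38 -> 30
Final: p = 30

Answer: 30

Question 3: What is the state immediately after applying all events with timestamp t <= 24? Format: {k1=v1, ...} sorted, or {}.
Apply events with t <= 24 (5 events):
  after event 1 (t=1: DEL q): {}
  after event 2 (t=6: SET p = 2): {p=2}
  after event 3 (t=14: DEL r): {p=2}
  after event 4 (t=18: SET r = -9): {p=2, r=-9}
  after event 5 (t=24: DEC q by 15): {p=2, q=-15, r=-9}

Answer: {p=2, q=-15, r=-9}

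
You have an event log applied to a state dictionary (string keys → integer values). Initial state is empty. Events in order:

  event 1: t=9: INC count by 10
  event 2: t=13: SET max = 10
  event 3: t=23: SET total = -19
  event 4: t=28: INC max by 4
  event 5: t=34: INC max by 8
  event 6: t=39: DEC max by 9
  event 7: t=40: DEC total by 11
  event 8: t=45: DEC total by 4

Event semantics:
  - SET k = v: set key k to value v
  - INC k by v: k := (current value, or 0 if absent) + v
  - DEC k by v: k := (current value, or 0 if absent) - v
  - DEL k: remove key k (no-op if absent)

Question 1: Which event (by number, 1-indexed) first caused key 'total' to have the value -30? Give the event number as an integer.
Looking for first event where total becomes -30:
  event 3: total = -19
  event 4: total = -19
  event 5: total = -19
  event 6: total = -19
  event 7: total -19 -> -30  <-- first match

Answer: 7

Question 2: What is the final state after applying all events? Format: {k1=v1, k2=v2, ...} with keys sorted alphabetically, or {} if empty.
Answer: {count=10, max=13, total=-34}

Derivation:
  after event 1 (t=9: INC count by 10): {count=10}
  after event 2 (t=13: SET max = 10): {count=10, max=10}
  after event 3 (t=23: SET total = -19): {count=10, max=10, total=-19}
  after event 4 (t=28: INC max by 4): {count=10, max=14, total=-19}
  after event 5 (t=34: INC max by 8): {count=10, max=22, total=-19}
  after event 6 (t=39: DEC max by 9): {count=10, max=13, total=-19}
  after event 7 (t=40: DEC total by 11): {count=10, max=13, total=-30}
  after event 8 (t=45: DEC total by 4): {count=10, max=13, total=-34}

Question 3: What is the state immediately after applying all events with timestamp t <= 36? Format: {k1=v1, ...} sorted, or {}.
Apply events with t <= 36 (5 events):
  after event 1 (t=9: INC count by 10): {count=10}
  after event 2 (t=13: SET max = 10): {count=10, max=10}
  after event 3 (t=23: SET total = -19): {count=10, max=10, total=-19}
  after event 4 (t=28: INC max by 4): {count=10, max=14, total=-19}
  after event 5 (t=34: INC max by 8): {count=10, max=22, total=-19}

Answer: {count=10, max=22, total=-19}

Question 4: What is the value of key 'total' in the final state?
Answer: -34

Derivation:
Track key 'total' through all 8 events:
  event 1 (t=9: INC count by 10): total unchanged
  event 2 (t=13: SET max = 10): total unchanged
  event 3 (t=23: SET total = -19): total (absent) -> -19
  event 4 (t=28: INC max by 4): total unchanged
  event 5 (t=34: INC max by 8): total unchanged
  event 6 (t=39: DEC max by 9): total unchanged
  event 7 (t=40: DEC total by 11): total -19 -> -30
  event 8 (t=45: DEC total by 4): total -30 -> -34
Final: total = -34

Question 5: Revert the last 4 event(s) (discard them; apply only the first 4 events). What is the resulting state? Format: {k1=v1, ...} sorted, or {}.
Answer: {count=10, max=14, total=-19}

Derivation:
Keep first 4 events (discard last 4):
  after event 1 (t=9: INC count by 10): {count=10}
  after event 2 (t=13: SET max = 10): {count=10, max=10}
  after event 3 (t=23: SET total = -19): {count=10, max=10, total=-19}
  after event 4 (t=28: INC max by 4): {count=10, max=14, total=-19}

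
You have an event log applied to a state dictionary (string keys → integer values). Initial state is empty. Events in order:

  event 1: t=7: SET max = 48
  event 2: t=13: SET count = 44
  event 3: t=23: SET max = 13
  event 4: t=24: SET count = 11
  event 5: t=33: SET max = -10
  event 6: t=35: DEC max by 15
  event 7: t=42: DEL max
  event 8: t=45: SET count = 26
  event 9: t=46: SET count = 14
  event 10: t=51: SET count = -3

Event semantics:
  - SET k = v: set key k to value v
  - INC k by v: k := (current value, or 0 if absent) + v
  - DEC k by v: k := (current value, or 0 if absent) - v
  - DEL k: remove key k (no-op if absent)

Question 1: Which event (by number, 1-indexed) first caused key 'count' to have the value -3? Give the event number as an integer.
Looking for first event where count becomes -3:
  event 2: count = 44
  event 3: count = 44
  event 4: count = 11
  event 5: count = 11
  event 6: count = 11
  event 7: count = 11
  event 8: count = 26
  event 9: count = 14
  event 10: count 14 -> -3  <-- first match

Answer: 10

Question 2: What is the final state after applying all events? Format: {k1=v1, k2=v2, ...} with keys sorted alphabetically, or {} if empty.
Answer: {count=-3}

Derivation:
  after event 1 (t=7: SET max = 48): {max=48}
  after event 2 (t=13: SET count = 44): {count=44, max=48}
  after event 3 (t=23: SET max = 13): {count=44, max=13}
  after event 4 (t=24: SET count = 11): {count=11, max=13}
  after event 5 (t=33: SET max = -10): {count=11, max=-10}
  after event 6 (t=35: DEC max by 15): {count=11, max=-25}
  after event 7 (t=42: DEL max): {count=11}
  after event 8 (t=45: SET count = 26): {count=26}
  after event 9 (t=46: SET count = 14): {count=14}
  after event 10 (t=51: SET count = -3): {count=-3}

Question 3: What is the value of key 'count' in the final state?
Track key 'count' through all 10 events:
  event 1 (t=7: SET max = 48): count unchanged
  event 2 (t=13: SET count = 44): count (absent) -> 44
  event 3 (t=23: SET max = 13): count unchanged
  event 4 (t=24: SET count = 11): count 44 -> 11
  event 5 (t=33: SET max = -10): count unchanged
  event 6 (t=35: DEC max by 15): count unchanged
  event 7 (t=42: DEL max): count unchanged
  event 8 (t=45: SET count = 26): count 11 -> 26
  event 9 (t=46: SET count = 14): count 26 -> 14
  event 10 (t=51: SET count = -3): count 14 -> -3
Final: count = -3

Answer: -3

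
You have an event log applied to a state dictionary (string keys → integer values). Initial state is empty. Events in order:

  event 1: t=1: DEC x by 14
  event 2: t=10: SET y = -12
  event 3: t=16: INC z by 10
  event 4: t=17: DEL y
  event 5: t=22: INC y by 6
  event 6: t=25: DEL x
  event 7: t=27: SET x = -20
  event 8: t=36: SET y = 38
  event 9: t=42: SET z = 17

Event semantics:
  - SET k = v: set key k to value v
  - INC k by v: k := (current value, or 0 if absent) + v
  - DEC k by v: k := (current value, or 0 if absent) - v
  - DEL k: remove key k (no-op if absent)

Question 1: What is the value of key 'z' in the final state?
Answer: 17

Derivation:
Track key 'z' through all 9 events:
  event 1 (t=1: DEC x by 14): z unchanged
  event 2 (t=10: SET y = -12): z unchanged
  event 3 (t=16: INC z by 10): z (absent) -> 10
  event 4 (t=17: DEL y): z unchanged
  event 5 (t=22: INC y by 6): z unchanged
  event 6 (t=25: DEL x): z unchanged
  event 7 (t=27: SET x = -20): z unchanged
  event 8 (t=36: SET y = 38): z unchanged
  event 9 (t=42: SET z = 17): z 10 -> 17
Final: z = 17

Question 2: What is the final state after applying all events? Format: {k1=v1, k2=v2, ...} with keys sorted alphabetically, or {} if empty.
Answer: {x=-20, y=38, z=17}

Derivation:
  after event 1 (t=1: DEC x by 14): {x=-14}
  after event 2 (t=10: SET y = -12): {x=-14, y=-12}
  after event 3 (t=16: INC z by 10): {x=-14, y=-12, z=10}
  after event 4 (t=17: DEL y): {x=-14, z=10}
  after event 5 (t=22: INC y by 6): {x=-14, y=6, z=10}
  after event 6 (t=25: DEL x): {y=6, z=10}
  after event 7 (t=27: SET x = -20): {x=-20, y=6, z=10}
  after event 8 (t=36: SET y = 38): {x=-20, y=38, z=10}
  after event 9 (t=42: SET z = 17): {x=-20, y=38, z=17}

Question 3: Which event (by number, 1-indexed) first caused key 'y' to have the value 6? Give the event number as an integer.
Answer: 5

Derivation:
Looking for first event where y becomes 6:
  event 2: y = -12
  event 3: y = -12
  event 4: y = (absent)
  event 5: y (absent) -> 6  <-- first match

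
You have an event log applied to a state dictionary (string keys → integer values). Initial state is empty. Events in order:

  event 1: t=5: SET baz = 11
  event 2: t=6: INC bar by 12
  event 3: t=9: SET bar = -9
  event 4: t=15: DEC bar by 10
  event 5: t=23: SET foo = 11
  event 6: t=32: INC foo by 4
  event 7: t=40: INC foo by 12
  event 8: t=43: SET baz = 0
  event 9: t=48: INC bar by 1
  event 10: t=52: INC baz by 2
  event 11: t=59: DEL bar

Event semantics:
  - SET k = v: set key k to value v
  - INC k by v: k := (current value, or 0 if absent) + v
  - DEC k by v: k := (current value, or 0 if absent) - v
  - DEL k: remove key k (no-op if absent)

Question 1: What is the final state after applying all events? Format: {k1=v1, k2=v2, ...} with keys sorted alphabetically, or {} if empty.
Answer: {baz=2, foo=27}

Derivation:
  after event 1 (t=5: SET baz = 11): {baz=11}
  after event 2 (t=6: INC bar by 12): {bar=12, baz=11}
  after event 3 (t=9: SET bar = -9): {bar=-9, baz=11}
  after event 4 (t=15: DEC bar by 10): {bar=-19, baz=11}
  after event 5 (t=23: SET foo = 11): {bar=-19, baz=11, foo=11}
  after event 6 (t=32: INC foo by 4): {bar=-19, baz=11, foo=15}
  after event 7 (t=40: INC foo by 12): {bar=-19, baz=11, foo=27}
  after event 8 (t=43: SET baz = 0): {bar=-19, baz=0, foo=27}
  after event 9 (t=48: INC bar by 1): {bar=-18, baz=0, foo=27}
  after event 10 (t=52: INC baz by 2): {bar=-18, baz=2, foo=27}
  after event 11 (t=59: DEL bar): {baz=2, foo=27}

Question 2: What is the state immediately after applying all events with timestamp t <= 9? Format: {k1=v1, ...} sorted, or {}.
Answer: {bar=-9, baz=11}

Derivation:
Apply events with t <= 9 (3 events):
  after event 1 (t=5: SET baz = 11): {baz=11}
  after event 2 (t=6: INC bar by 12): {bar=12, baz=11}
  after event 3 (t=9: SET bar = -9): {bar=-9, baz=11}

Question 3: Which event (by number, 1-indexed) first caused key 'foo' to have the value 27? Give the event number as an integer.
Answer: 7

Derivation:
Looking for first event where foo becomes 27:
  event 5: foo = 11
  event 6: foo = 15
  event 7: foo 15 -> 27  <-- first match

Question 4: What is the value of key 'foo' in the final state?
Track key 'foo' through all 11 events:
  event 1 (t=5: SET baz = 11): foo unchanged
  event 2 (t=6: INC bar by 12): foo unchanged
  event 3 (t=9: SET bar = -9): foo unchanged
  event 4 (t=15: DEC bar by 10): foo unchanged
  event 5 (t=23: SET foo = 11): foo (absent) -> 11
  event 6 (t=32: INC foo by 4): foo 11 -> 15
  event 7 (t=40: INC foo by 12): foo 15 -> 27
  event 8 (t=43: SET baz = 0): foo unchanged
  event 9 (t=48: INC bar by 1): foo unchanged
  event 10 (t=52: INC baz by 2): foo unchanged
  event 11 (t=59: DEL bar): foo unchanged
Final: foo = 27

Answer: 27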